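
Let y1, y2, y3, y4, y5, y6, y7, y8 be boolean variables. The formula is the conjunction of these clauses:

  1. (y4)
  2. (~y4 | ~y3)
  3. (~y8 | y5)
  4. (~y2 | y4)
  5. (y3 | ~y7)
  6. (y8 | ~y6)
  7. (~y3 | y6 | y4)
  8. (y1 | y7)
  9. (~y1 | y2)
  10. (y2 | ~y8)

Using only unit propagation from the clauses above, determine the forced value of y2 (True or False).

True

(y4) is a unit clause: y4 = True.
From (~y3 | ~y4) and y4 = True: y3 = False.
(~y7 | y3): since y3 = False, the clause reduces to (~y7). y7 = False.
In (y7 | y1), y7 is now false; y1 must hold, so y1 = True.
From (~y1 | y2) and y1 = True: y2 = True.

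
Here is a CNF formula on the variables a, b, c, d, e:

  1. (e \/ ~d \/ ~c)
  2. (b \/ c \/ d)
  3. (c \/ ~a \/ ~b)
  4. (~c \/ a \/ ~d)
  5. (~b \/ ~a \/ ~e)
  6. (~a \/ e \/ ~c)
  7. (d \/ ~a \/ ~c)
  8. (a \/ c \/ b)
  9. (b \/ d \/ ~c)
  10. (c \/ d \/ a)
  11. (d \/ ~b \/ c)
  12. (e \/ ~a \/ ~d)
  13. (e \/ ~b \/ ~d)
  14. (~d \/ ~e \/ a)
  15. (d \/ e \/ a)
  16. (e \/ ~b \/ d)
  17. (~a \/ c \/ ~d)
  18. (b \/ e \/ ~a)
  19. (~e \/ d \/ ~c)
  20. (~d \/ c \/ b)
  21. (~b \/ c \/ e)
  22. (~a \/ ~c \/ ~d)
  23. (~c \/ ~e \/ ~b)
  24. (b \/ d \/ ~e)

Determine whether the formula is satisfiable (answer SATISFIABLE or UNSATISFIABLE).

d = True:
  a = True:
    propagation gives e=True, b=False, c=True; an empty clause results — contradiction.
  a = False:
    propagation gives c=False, b=True, e=True; an empty clause results — contradiction.
d = False:
  b = True:
    propagation gives c=True, a=False, e=True; an empty clause results — contradiction.
  b = False:
    propagation gives c=True; an empty clause results — contradiction.
Every branch closes, so no satisfying assignment exists.

UNSATISFIABLE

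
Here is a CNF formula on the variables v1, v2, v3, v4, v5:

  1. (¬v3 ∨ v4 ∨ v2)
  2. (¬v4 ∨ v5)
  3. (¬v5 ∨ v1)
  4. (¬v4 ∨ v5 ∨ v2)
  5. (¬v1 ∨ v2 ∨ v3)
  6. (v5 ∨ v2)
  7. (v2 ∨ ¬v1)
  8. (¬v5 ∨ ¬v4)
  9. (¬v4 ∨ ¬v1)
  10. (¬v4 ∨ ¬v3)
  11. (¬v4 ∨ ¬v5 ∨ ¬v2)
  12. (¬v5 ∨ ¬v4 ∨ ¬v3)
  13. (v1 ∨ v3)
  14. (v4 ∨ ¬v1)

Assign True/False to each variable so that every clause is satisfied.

Try v1 = False.
  then v5 is forced to False.
  then v4 is forced to False.
  then v2 is forced to True.
  then v3 is forced to True.
Every clause has at least one true literal under this assignment.

v1 = False, v2 = True, v3 = True, v4 = False, v5 = False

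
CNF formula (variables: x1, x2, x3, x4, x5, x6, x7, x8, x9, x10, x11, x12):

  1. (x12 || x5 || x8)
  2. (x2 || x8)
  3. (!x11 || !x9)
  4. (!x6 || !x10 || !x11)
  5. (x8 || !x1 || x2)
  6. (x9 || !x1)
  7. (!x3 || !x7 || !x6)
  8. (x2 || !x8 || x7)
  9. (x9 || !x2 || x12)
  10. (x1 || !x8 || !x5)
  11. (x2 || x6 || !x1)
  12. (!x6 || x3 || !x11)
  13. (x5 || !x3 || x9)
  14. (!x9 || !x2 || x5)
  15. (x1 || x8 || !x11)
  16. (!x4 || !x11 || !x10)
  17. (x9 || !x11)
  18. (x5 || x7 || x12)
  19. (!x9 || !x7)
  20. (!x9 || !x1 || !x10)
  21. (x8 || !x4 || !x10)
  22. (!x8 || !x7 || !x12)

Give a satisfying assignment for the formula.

x1=False, x2=True, x3=True, x4=False, x5=True, x6=True, x7=False, x8=False, x9=True, x10=True, x11=False, x12=False

Pure literal: x4 appears only negated; assign x4 = False.
x11 occurs only negated in the remaining clauses — set x11 = False.
Branch on x1: take x1 = False.
For the remaining variables, x2 = True, x3 = True, x5 = True, x6 = True, x7 = False, x8 = False, x9 = True, x10 = True, x12 = False works.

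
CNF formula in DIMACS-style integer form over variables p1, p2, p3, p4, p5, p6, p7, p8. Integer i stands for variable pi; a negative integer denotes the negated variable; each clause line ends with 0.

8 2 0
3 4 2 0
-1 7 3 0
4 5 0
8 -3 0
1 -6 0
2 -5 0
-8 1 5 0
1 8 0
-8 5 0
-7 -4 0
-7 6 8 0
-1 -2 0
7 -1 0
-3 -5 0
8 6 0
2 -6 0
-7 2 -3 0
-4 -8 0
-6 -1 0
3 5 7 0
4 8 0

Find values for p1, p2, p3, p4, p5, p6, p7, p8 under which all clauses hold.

p1=False, p2=True, p3=False, p4=False, p5=True, p6=False, p7=True, p8=True

Check each clause:
  1. (p2 \/ p8) — p8 is true.
  2. (p4 \/ p3 \/ p2) — p2 is true.
  3. (p3 \/ ~p1 \/ p7) — ~p1 is true.
  4. (p5 \/ p4) — p5 is true.
  5. (~p3 \/ p8) — p8 is true.
  6. (p1 \/ ~p6) — ~p6 is true.
  7. (p2 \/ ~p5) — p2 is true.
  8. (p1 \/ ~p8 \/ p5) — p5 is true.
  9. (p8 \/ p1) — p8 is true.
  10. (~p8 \/ p5) — p5 is true.
  11. (~p4 \/ ~p7) — ~p4 is true.
  12. (~p7 \/ p8 \/ p6) — p8 is true.
  13. (~p1 \/ ~p2) — ~p1 is true.
  14. (p7 \/ ~p1) — ~p1 is true.
  15. (~p5 \/ ~p3) — ~p3 is true.
  16. (p8 \/ p6) — p8 is true.
  17. (p2 \/ ~p6) — ~p6 is true.
  18. (p2 \/ ~p7 \/ ~p3) — p2 is true.
  19. (~p4 \/ ~p8) — ~p4 is true.
  20. (~p1 \/ ~p6) — ~p6 is true.
  21. (p5 \/ p3 \/ p7) — p5 is true.
  22. (p4 \/ p8) — p8 is true.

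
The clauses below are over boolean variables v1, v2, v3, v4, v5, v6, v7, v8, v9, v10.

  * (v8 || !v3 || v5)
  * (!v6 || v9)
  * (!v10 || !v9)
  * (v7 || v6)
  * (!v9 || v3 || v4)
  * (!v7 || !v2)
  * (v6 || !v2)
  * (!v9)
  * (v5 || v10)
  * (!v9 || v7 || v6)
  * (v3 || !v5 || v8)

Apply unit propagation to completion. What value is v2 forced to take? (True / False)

False

(!v9) stands alone — v9 = False.
(v9 || !v6) with v9 = False leaves only !v6, so v6 = False.
From (v7 || v6) and v6 = False: v7 = True.
(!v2 || !v7): since v7 = True, the clause reduces to (!v2). v2 = False.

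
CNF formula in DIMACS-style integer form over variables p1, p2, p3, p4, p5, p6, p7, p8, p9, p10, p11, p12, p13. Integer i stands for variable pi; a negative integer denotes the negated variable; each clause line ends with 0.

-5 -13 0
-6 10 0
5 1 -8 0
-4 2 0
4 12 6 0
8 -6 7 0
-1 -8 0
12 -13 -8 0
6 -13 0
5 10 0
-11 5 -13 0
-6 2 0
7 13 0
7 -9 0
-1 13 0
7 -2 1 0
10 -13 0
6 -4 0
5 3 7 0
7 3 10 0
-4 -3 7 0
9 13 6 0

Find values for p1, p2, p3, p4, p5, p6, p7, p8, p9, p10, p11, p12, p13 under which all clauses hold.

p1=0, p2=1, p3=1, p4=0, p5=0, p6=1, p7=1, p8=0, p9=1, p10=1, p11=0, p12=1, p13=1

Check each clause:
  1. (NOT p5 OR NOT p13) — NOT p5 is true.
  2. (p10 OR NOT p6) — p10 is true.
  3. (NOT p8 OR p1 OR p5) — NOT p8 is true.
  4. (NOT p4 OR p2) — p2 is true.
  5. (p6 OR p12 OR p4) — p12 is true.
  6. (p8 OR NOT p6 OR p7) — p7 is true.
  7. (NOT p8 OR NOT p1) — NOT p8 is true.
  8. (p12 OR NOT p8 OR NOT p13) — NOT p8 is true.
  9. (p6 OR NOT p13) — p6 is true.
  10. (p5 OR p10) — p10 is true.
  11. (NOT p11 OR NOT p13 OR p5) — NOT p11 is true.
  12. (p2 OR NOT p6) — p2 is true.
  13. (p7 OR p13) — p13 is true.
  14. (p7 OR NOT p9) — p7 is true.
  15. (NOT p1 OR p13) — p13 is true.
  16. (p7 OR p1 OR NOT p2) — p7 is true.
  17. (NOT p13 OR p10) — p10 is true.
  18. (p6 OR NOT p4) — NOT p4 is true.
  19. (p3 OR p7 OR p5) — p3 is true.
  20. (p10 OR p7 OR p3) — p10 is true.
  21. (p7 OR NOT p3 OR NOT p4) — NOT p4 is true.
  22. (p13 OR p9 OR p6) — p9 is true.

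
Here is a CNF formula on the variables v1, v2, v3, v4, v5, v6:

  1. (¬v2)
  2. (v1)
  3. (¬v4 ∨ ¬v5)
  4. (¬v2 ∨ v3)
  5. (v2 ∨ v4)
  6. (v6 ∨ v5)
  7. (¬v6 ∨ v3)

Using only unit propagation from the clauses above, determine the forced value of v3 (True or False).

True

(¬v2) stands alone — v2 = False.
(v1) stands alone — v1 = True.
From (v4 ∨ v2) and v2 = False: v4 = True.
From (¬v4 ∨ ¬v5) and v4 = True: v5 = False.
(v6 ∨ v5) with v5 = False leaves only v6, so v6 = True.
In (¬v6 ∨ v3), ¬v6 is now false; v3 must hold, so v3 = True.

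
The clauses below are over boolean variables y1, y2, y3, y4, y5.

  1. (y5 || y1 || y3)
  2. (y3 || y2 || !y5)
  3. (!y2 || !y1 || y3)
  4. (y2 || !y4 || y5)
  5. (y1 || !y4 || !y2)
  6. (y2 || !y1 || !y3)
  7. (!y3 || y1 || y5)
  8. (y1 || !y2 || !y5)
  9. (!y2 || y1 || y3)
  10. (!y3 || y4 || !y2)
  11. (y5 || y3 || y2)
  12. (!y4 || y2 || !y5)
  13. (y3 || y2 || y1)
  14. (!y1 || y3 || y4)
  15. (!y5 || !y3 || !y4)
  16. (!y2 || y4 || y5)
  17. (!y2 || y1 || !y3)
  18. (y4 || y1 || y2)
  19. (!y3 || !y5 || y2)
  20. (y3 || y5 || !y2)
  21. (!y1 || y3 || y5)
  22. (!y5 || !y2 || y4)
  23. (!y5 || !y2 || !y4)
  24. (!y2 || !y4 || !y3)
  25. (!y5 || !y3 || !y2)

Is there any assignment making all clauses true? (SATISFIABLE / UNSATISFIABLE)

y2 = True:
  y3 = True:
    propagation gives y4=True; an empty clause results — contradiction.
  y3 = False:
    propagation gives y1=False; an empty clause results — contradiction.
y2 = False:
  y3 = True:
    propagation gives y1=False, y5=True; an empty clause results — contradiction.
  y3 = False:
    propagation gives y5=False; an empty clause results — contradiction.
Every branch closes, so no satisfying assignment exists.

UNSATISFIABLE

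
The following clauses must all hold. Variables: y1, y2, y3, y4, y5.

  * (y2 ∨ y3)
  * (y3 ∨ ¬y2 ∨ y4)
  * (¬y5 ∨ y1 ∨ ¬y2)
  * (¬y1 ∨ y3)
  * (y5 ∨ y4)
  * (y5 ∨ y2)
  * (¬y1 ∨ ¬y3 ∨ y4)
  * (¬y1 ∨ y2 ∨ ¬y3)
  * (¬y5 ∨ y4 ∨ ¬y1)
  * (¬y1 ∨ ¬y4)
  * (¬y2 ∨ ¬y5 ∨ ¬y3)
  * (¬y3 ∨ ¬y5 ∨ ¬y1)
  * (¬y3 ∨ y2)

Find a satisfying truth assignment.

y1=F, y2=T, y3=F, y4=T, y5=F

Set y1 = False and propagate.
For the remaining variables, y2 = True, y3 = False, y4 = True, y5 = False works.
Check each clause:
  1. (y3 ∨ y2) — y2 is true.
  2. (y4 ∨ ¬y2 ∨ y3) — y4 is true.
  3. (¬y2 ∨ y1 ∨ ¬y5) — ¬y5 is true.
  4. (y3 ∨ ¬y1) — ¬y1 is true.
  5. (y4 ∨ y5) — y4 is true.
  6. (y2 ∨ y5) — y2 is true.
  7. (¬y3 ∨ ¬y1 ∨ y4) — y4 is true.
  8. (¬y1 ∨ ¬y3 ∨ y2) — y2 is true.
  9. (¬y5 ∨ y4 ∨ ¬y1) — ¬y5 is true.
  10. (¬y1 ∨ ¬y4) — ¬y1 is true.
  11. (¬y5 ∨ ¬y3 ∨ ¬y2) — ¬y5 is true.
  12. (¬y3 ∨ ¬y5 ∨ ¬y1) — ¬y5 is true.
  13. (¬y3 ∨ y2) — y2 is true.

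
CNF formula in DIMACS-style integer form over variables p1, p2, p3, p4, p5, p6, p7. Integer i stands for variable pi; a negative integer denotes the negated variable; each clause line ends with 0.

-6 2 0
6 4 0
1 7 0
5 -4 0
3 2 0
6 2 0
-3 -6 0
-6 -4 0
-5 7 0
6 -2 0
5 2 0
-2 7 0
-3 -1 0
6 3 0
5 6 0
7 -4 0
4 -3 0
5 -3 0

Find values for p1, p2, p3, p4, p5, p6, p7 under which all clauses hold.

p1=True, p2=True, p3=False, p4=False, p5=True, p6=True, p7=True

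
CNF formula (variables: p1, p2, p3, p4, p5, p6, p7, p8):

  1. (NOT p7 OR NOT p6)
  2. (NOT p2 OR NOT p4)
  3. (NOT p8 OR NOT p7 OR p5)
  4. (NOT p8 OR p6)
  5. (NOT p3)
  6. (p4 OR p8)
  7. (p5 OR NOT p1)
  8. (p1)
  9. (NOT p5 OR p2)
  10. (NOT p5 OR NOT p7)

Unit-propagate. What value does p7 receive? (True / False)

Unit clause (NOT p3) sets p3 = False.
(p1) is a unit clause: p1 = True.
In (p5 OR NOT p1), NOT p1 is now false; p5 must hold, so p5 = True.
In (NOT p5 OR p2), NOT p5 is now false; p2 must hold, so p2 = True.
(NOT p4 OR NOT p2) with p2 = True leaves only NOT p4, so p4 = False.
In (p4 OR p8), p4 is now false; p8 must hold, so p8 = True.
(NOT p8 OR p6) with p8 = True leaves only p6, so p6 = True.
From (NOT p7 OR NOT p6) and p6 = True: p7 = False.

False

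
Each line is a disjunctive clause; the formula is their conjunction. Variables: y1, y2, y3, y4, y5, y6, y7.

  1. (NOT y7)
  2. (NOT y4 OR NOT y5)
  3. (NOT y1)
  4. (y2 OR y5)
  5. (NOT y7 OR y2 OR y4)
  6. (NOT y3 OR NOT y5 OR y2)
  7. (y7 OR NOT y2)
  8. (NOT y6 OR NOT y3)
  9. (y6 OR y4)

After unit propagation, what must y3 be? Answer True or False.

(NOT y7) stands alone — y7 = False.
(NOT y1) is a unit clause: y1 = False.
(y7 OR NOT y2) with y7 = False leaves only NOT y2, so y2 = False.
In (y5 OR y2), y2 is now false; y5 must hold, so y5 = True.
(NOT y4 OR NOT y5): since y5 = True, the clause reduces to (NOT y4). y4 = False.
In (NOT y5 OR y2 OR NOT y3), y2, NOT y5 are now false; NOT y3 must hold, so y3 = False.

False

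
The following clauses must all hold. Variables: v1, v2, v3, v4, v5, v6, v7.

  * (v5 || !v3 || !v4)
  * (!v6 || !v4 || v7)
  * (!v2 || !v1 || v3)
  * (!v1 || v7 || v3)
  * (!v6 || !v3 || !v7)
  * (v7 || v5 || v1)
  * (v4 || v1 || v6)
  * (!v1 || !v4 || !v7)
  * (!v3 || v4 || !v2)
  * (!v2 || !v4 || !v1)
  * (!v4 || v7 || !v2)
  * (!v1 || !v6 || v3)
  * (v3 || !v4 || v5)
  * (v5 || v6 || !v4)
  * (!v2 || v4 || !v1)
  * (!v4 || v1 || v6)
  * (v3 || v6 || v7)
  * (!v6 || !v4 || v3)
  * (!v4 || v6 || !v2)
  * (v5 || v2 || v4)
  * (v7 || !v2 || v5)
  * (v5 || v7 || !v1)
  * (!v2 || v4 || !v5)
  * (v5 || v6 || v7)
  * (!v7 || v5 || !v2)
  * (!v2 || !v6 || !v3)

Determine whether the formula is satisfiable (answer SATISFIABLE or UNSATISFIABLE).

SATISFIABLE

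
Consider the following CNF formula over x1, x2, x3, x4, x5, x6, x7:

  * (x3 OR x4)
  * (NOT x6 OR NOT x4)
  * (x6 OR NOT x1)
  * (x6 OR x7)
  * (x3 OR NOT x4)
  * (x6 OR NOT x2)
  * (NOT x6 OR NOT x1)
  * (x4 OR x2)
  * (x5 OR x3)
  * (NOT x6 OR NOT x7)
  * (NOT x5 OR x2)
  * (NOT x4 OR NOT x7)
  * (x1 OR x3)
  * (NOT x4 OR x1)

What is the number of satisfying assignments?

2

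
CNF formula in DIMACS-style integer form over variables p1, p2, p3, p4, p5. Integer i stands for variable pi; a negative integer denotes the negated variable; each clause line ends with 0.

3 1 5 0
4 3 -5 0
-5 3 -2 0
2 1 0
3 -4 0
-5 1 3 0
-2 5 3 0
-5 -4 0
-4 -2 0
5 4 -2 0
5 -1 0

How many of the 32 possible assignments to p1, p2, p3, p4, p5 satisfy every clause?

The models are:
  p1=F p2=T p3=T p4=F p5=T
  p1=T p2=F p3=T p4=F p5=T
  p1=T p2=T p3=T p4=F p5=T
Count: 3.

3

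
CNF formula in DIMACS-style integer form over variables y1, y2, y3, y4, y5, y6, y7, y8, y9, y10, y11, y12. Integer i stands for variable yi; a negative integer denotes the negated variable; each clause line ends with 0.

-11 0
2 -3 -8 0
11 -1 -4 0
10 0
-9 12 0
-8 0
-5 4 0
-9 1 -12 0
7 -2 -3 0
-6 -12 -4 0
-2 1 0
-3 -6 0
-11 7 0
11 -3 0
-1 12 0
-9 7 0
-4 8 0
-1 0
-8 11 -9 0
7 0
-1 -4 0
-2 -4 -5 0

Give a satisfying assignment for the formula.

y1=False, y2=False, y3=False, y4=False, y5=False, y6=True, y7=True, y8=False, y9=False, y10=True, y11=False, y12=False

(~y11) is a unit clause, so y11 = False.
The clause (y10) is unit: y10 must be True.
The clause (~y8) is unit: y8 must be False.
Unit propagation: (~y3) forces y3 = False.
The clause (~y4) is unit: y4 must be False.
The clause (~y5) is unit: y5 must be False.
Unit propagation: (~y1) forces y1 = False.
(~y2) is a unit clause, so y2 = False.
The clause (y7) is unit: y7 must be True.
y9 occurs only negated in the remaining clauses — set y9 = False.
y6, y12 are now unconstrained; take y6 = True, y12 = False.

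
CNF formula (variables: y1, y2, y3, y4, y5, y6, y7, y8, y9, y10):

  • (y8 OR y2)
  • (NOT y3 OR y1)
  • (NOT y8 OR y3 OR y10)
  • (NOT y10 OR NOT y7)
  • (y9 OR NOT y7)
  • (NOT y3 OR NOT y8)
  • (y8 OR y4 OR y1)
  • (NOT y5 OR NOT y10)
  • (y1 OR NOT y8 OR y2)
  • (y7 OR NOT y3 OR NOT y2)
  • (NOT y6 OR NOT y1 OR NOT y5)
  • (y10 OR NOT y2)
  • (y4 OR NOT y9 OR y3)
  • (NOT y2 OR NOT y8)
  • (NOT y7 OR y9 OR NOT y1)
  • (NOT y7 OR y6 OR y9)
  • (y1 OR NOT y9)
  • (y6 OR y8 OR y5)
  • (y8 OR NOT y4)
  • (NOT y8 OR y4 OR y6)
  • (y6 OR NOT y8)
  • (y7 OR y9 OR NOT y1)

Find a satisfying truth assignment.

y1=True  y2=False  y3=False  y4=True  y5=False  y6=True  y7=False  y8=True  y9=True  y10=True

Check each clause:
  1. (y2 OR y8) — y8 is true.
  2. (NOT y3 OR y1) — y1 is true.
  3. (NOT y8 OR y3 OR y10) — y10 is true.
  4. (NOT y7 OR NOT y10) — NOT y7 is true.
  5. (y9 OR NOT y7) — NOT y7 is true.
  6. (NOT y8 OR NOT y3) — NOT y3 is true.
  7. (y1 OR y8 OR y4) — y8 is true.
  8. (NOT y10 OR NOT y5) — NOT y5 is true.
  9. (y1 OR y2 OR NOT y8) — y1 is true.
  10. (NOT y2 OR y7 OR NOT y3) — NOT y3 is true.
  11. (NOT y5 OR NOT y6 OR NOT y1) — NOT y5 is true.
  12. (NOT y2 OR y10) — y10 is true.
  13. (y4 OR y3 OR NOT y9) — y4 is true.
  14. (NOT y8 OR NOT y2) — NOT y2 is true.
  15. (y9 OR NOT y1 OR NOT y7) — NOT y7 is true.
  16. (y9 OR y6 OR NOT y7) — NOT y7 is true.
  17. (NOT y9 OR y1) — y1 is true.
  18. (y6 OR y5 OR y8) — y8 is true.
  19. (NOT y4 OR y8) — y8 is true.
  20. (NOT y8 OR y4 OR y6) — y4 is true.
  21. (y6 OR NOT y8) — y6 is true.
  22. (NOT y1 OR y7 OR y9) — y9 is true.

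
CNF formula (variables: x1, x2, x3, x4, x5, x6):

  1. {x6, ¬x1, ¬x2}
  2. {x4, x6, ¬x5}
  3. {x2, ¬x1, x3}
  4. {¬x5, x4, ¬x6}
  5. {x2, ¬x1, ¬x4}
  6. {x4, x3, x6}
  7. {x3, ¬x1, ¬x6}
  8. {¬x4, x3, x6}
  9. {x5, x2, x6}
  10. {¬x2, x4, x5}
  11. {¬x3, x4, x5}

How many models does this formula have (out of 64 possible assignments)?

14

Split on x4, then x6.
  x4=T, x6=T: x5 free; 5 ways for (x1,x2,x3) × 2^1 = 10.
  x4=T, x6=F: remaining (x1,x2,x3,x5) ∈ {(F,F,T,T); (F,T,T,F); (F,T,T,T)} — 3.
  x4=F, x6=T: remaining (x1,x2,x3,x5) ∈ {(F,F,F,F)} — 1.
  x4=F, x6=F: a clause becomes empty — 0.
Total: 10 + 3 + 1 + 0 = 14.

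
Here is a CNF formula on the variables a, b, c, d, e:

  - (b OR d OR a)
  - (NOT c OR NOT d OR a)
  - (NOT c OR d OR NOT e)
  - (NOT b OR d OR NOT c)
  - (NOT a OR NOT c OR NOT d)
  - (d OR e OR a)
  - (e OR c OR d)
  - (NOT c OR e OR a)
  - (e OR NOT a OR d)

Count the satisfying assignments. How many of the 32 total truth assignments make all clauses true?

Case analysis on d and a:
  d=1, a=1: remaining (b,c,e) ∈ {(0,0,0); (0,0,1); (1,0,0); (1,0,1)} — 4.
  d=1, a=0: remaining (b,c,e) ∈ {(0,0,0); (0,0,1); (1,0,0); (1,0,1)} — 4.
  d=0, a=1: remaining (b,c,e) ∈ {(0,0,1); (1,0,1)} — 2.
  d=0, a=0: remaining (b,c,e) ∈ {(1,0,1)} — 1.
Total: 4 + 4 + 2 + 1 = 11.

11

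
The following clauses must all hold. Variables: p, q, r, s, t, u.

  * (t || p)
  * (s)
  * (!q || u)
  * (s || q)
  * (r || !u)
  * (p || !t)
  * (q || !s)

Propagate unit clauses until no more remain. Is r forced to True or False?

(s) stands alone — s = True.
(q || !s): since s = True, the clause reduces to (q). q = True.
From (!q || u) and q = True: u = True.
In (!u || r), !u is now false; r must hold, so r = True.

True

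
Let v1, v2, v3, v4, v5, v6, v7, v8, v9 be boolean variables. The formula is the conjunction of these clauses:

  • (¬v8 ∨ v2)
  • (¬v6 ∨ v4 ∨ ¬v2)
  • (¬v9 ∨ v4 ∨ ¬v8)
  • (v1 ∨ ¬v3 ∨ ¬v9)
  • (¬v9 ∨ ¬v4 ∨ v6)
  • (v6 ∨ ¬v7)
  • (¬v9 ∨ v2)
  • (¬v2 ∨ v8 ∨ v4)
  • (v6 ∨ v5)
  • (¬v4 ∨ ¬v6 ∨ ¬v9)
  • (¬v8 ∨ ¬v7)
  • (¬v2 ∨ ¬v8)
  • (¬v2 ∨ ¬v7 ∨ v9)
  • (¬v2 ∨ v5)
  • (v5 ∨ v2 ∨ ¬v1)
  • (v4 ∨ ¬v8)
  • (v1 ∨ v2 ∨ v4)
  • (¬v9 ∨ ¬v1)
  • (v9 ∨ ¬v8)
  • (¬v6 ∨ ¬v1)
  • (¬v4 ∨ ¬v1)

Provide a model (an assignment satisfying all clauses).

Branch on v1: take v1 = False.
Set v2 = False and propagate.
  then v8 is forced to False.
  then v9 is forced to False.
  then v4 is forced to True.
For the remaining variables, v3 = True, v5 = False, v6 = True, v7 = True works.
Every clause has at least one true literal under this assignment.

v1 = F, v2 = F, v3 = T, v4 = T, v5 = F, v6 = T, v7 = T, v8 = F, v9 = F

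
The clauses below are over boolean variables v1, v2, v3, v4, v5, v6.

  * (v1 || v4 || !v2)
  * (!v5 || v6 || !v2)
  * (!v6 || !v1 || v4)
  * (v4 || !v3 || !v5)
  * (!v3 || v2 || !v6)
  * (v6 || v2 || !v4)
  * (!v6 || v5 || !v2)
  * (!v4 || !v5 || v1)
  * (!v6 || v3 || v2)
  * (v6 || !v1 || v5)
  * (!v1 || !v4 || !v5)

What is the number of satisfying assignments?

6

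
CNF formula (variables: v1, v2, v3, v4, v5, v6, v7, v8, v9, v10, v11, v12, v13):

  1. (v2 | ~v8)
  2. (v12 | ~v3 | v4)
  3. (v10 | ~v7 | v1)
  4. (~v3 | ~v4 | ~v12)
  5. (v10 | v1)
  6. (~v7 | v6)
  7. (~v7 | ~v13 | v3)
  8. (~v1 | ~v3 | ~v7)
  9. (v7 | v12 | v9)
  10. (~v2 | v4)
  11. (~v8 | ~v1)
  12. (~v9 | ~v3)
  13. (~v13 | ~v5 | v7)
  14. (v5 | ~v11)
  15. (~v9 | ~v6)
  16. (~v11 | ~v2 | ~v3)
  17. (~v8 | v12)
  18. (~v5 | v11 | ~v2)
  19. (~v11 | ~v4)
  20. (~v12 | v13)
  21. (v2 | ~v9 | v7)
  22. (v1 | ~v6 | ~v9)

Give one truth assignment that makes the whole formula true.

v1=F, v2=T, v3=F, v4=T, v5=F, v6=F, v7=F, v8=T, v9=F, v10=T, v11=F, v12=T, v13=T

v10 occurs only positively in the remaining clauses — set v10 = True.
Set v1 = False and propagate.
The remaining clauses are satisfied by v2 = True, v3 = False, v4 = True, v5 = False, v6 = False, v7 = False, v8 = True, v9 = False, v11 = False, v12 = True, v13 = True.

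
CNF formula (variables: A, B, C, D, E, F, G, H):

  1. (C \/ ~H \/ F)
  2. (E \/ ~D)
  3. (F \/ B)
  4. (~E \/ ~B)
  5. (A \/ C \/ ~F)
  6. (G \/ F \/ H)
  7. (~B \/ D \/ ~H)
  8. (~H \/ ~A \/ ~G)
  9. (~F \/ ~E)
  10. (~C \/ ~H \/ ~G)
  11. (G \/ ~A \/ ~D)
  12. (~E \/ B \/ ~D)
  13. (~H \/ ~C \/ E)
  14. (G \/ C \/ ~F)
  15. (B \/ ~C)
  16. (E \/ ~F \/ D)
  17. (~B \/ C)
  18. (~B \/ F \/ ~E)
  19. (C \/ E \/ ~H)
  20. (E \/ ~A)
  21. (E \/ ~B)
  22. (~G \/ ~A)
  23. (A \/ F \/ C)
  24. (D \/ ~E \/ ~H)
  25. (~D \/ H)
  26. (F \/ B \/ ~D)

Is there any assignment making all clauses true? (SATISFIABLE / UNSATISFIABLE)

E = True:
  propagation gives B=False, F=True; an empty clause results — contradiction.
E = False:
  propagation gives D=False, F=False, B=True; an empty clause results — contradiction.
Every branch closes, so no satisfying assignment exists.

UNSATISFIABLE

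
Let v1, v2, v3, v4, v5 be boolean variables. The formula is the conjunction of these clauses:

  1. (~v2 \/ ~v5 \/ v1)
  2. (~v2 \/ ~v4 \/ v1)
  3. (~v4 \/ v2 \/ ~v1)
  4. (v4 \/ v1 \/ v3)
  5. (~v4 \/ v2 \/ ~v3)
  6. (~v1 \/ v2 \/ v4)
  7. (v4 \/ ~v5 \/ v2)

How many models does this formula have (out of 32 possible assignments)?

Case analysis on v2 and v4:
  v2=1, v4=1: remaining (v1,v3,v5) ∈ {(1,0,0); (1,0,1); (1,1,0); (1,1,1)} — 4.
  v2=1, v4=0: 5 of the 8 assignments to (v1,v3,v5) work.
  v2=0, v4=1: remaining (v1,v3,v5) ∈ {(0,0,0); (0,0,1)} — 2.
  v2=0, v4=0: remaining (v1,v3,v5) ∈ {(0,1,0)} — 1.
Total: 4 + 5 + 2 + 1 = 12.

12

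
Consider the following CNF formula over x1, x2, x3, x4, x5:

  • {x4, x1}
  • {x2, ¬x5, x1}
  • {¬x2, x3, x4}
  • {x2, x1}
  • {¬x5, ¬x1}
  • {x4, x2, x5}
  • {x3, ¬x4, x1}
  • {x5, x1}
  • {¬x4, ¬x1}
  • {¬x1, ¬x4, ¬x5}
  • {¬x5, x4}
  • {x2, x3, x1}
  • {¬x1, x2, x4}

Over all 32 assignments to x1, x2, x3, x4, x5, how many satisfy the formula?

Satisfying assignments:
  x1=0 x2=1 x3=1 x4=1 x5=1
  x1=1 x2=1 x3=1 x4=0 x5=0
That's 2 in total.

2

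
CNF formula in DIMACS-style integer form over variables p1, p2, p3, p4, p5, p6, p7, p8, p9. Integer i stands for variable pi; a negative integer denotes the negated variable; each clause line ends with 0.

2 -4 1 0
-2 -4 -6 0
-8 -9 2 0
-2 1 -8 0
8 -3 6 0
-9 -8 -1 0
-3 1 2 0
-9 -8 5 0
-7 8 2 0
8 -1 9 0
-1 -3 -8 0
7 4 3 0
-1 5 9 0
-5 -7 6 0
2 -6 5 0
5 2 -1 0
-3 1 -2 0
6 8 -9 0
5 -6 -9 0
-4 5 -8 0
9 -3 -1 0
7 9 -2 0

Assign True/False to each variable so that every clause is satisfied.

Set p1 = True and propagate.
Try p2 = False.
  then p5 is forced to True.
For the remaining variables, p3 = True, p4 = False, p6 = True, p7 = False, p8 = False, p9 = True works.

p1=True  p2=False  p3=True  p4=False  p5=True  p6=True  p7=False  p8=False  p9=True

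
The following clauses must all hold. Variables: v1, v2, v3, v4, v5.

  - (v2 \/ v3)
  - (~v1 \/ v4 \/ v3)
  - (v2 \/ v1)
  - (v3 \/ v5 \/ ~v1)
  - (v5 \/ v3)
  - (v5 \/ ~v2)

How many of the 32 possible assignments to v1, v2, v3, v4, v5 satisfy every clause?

Split on v3, then v1.
  v3=1, v1=1: v4 free; 3 ways for (v2,v5) × 2^1 = 6.
  v3=1, v1=0: remaining (v2,v4,v5) ∈ {(1,0,1); (1,1,1)} — 2.
  v3=0, v1=1: remaining (v2,v4,v5) ∈ {(1,1,1)} — 1.
  v3=0, v1=0: remaining (v2,v4,v5) ∈ {(1,0,1); (1,1,1)} — 2.
Total: 6 + 2 + 1 + 2 = 11.

11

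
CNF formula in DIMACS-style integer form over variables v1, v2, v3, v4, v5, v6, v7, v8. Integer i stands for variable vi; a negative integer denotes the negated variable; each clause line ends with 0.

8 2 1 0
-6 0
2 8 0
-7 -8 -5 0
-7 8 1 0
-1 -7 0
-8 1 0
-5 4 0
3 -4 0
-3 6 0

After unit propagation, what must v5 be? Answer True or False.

(¬v6) stands alone — v6 = False.
From (¬v3 ∨ v6) and v6 = False: v3 = False.
(¬v4 ∨ v3) with v3 = False leaves only ¬v4, so v4 = False.
From (¬v5 ∨ v4) and v4 = False: v5 = False.

False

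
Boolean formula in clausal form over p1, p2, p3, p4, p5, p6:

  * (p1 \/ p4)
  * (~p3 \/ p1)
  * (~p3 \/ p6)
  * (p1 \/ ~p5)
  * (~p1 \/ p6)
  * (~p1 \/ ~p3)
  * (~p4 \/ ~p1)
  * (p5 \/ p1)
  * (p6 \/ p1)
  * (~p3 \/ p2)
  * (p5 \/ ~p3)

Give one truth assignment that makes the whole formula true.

p1 = True, p2 = True, p3 = False, p4 = False, p5 = True, p6 = True

p2 occurs only positively in the remaining clauses — set p2 = True.
Pure literal: p3 appears only negated; assign p3 = False.
Branch on p1: take p1 = True.
  then p6 is forced to True.
  then p4 is forced to False.
p5 is now unconstrained; take p5 = True.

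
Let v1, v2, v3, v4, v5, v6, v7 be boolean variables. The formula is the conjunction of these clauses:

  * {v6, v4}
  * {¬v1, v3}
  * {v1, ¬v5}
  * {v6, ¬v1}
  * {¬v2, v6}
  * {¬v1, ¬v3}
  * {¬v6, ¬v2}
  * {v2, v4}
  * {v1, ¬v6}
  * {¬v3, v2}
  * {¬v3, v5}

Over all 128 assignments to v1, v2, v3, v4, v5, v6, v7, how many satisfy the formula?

The models are:
  v1=0 v2=0 v3=0 v4=1 v5=0 v6=0 v7=0
  v1=0 v2=0 v3=0 v4=1 v5=0 v6=0 v7=1
That's 2 in total.

2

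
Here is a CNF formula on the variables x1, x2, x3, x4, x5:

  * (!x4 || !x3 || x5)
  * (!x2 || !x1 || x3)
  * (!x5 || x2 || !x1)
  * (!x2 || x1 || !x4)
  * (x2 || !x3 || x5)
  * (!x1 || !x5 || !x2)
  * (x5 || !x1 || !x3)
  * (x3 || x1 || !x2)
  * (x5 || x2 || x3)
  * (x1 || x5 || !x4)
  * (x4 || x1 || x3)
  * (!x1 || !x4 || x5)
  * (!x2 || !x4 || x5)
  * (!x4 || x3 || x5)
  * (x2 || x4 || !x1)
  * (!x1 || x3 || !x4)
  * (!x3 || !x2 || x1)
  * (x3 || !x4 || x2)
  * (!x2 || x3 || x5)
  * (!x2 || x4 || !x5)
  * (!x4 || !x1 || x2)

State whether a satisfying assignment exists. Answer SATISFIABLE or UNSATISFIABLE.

Branch on x1: take x1 = False.
Branch on x2: take x2 = False.
Set x3 = True and propagate.
  then x5 is forced to True.
x4 is now unconstrained; take x4 = False.
Every clause has at least one true literal under this assignment.
So x1=False, x2=False, x3=True, x4=False, x5=True is a satisfying assignment.

SATISFIABLE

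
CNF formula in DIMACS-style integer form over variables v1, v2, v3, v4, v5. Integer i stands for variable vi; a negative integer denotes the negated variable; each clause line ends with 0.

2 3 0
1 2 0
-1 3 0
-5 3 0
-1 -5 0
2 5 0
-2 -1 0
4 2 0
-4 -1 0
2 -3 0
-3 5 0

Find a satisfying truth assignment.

Set v1 = False and propagate.
  then v2 is forced to True.
Try v3 = False.
  then v5 is forced to False.
v4 is now unconstrained; take v4 = False.
Every clause has at least one true literal under this assignment.

v1=0  v2=1  v3=0  v4=0  v5=0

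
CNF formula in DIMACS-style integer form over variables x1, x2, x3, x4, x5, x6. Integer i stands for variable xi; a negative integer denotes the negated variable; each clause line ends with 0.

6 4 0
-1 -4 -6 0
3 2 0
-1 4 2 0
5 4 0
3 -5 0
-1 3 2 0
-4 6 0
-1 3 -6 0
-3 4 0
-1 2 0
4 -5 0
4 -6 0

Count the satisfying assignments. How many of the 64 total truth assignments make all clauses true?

Satisfying assignments:
  x1=0 x2=0 x3=1 x4=1 x5=0 x6=1
  x1=0 x2=0 x3=1 x4=1 x5=1 x6=1
  x1=0 x2=1 x3=0 x4=1 x5=0 x6=1
  x1=0 x2=1 x3=1 x4=1 x5=0 x6=1
  x1=0 x2=1 x3=1 x4=1 x5=1 x6=1
That's 5 in total.

5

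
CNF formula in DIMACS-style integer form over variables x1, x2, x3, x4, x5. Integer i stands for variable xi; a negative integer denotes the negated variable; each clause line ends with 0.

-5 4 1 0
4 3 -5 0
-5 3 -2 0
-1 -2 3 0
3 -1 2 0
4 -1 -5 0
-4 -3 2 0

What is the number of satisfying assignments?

13

Split on x3, then x1.
  x3=T, x1=T: remaining (x2,x4,x5) ∈ {(F,F,F); (T,F,F); (T,T,F); (T,T,T)} — 4.
  x3=T, x1=F: remaining (x2,x4,x5) ∈ {(F,F,F); (T,F,F); (T,T,F); (T,T,T)} — 4.
  x3=F, x1=T: a clause becomes empty — 0.
  x3=F, x1=F: 5 of the 8 assignments to (x2,x4,x5) work.
Total: 4 + 4 + 0 + 5 = 13.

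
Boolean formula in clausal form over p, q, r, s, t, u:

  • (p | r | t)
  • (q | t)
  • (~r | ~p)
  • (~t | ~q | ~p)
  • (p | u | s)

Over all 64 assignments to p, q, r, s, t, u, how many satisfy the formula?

23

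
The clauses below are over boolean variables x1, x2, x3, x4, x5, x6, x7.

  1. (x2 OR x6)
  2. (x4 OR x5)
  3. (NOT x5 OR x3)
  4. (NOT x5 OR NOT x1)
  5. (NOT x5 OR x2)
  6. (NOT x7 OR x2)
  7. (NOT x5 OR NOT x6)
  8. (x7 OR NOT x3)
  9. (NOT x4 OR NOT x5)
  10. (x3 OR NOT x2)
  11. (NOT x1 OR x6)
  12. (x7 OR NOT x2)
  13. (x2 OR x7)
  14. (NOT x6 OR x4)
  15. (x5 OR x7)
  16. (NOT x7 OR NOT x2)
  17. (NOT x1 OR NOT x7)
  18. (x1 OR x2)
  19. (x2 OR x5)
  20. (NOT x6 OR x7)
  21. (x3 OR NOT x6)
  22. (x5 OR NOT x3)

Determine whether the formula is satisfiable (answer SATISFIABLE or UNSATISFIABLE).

UNSATISFIABLE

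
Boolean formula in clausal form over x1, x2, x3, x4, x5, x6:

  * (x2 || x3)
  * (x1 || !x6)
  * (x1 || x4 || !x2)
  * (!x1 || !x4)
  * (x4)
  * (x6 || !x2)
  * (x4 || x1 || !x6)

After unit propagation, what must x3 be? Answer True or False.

True

(x4) stands alone — x4 = True.
From (!x1 || !x4) and x4 = True: x1 = False.
In (x1 || !x6), x1 is now false; !x6 must hold, so x6 = False.
In (!x2 || x6), x6 is now false; !x2 must hold, so x2 = False.
In (x3 || x2), x2 is now false; x3 must hold, so x3 = True.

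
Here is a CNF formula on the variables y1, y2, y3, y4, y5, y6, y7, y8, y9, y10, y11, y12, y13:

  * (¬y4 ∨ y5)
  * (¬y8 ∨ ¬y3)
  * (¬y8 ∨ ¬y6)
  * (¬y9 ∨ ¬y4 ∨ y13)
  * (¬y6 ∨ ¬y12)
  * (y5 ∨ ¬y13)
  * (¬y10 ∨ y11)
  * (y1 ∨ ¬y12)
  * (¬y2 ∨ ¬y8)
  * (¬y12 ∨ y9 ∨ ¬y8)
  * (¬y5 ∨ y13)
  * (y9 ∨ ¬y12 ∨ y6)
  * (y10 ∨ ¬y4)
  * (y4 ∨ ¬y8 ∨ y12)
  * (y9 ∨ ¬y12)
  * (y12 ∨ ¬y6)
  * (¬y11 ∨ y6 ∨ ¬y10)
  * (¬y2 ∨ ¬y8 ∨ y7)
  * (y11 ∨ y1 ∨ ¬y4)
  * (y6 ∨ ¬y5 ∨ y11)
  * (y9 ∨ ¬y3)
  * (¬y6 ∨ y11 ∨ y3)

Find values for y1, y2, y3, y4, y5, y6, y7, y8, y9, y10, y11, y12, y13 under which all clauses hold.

Pure literal: y1 appears only positively; assign y1 = True.
Pure literal: y8 appears only negated; assign y8 = False.
Branch on y3: take y3 = False.
Branch on y4: take y4 = False.
Try y5 = False.
  then y13 is forced to False.
The remaining clauses are satisfied by y2 = True, y6 = False, y7 = False, y9 = True, y10 = False, y11 = False, y12 = True.
Check each clause:
  1. (y5 ∨ ¬y4) — ¬y4 is true.
  2. (¬y3 ∨ ¬y8) — ¬y8 is true.
  3. (¬y6 ∨ ¬y8) — ¬y8 is true.
  4. (y13 ∨ ¬y4 ∨ ¬y9) — ¬y4 is true.
  5. (¬y12 ∨ ¬y6) — ¬y6 is true.
  6. (y5 ∨ ¬y13) — ¬y13 is true.
  7. (y11 ∨ ¬y10) — ¬y10 is true.
  8. (y1 ∨ ¬y12) — y1 is true.
  9. (¬y8 ∨ ¬y2) — ¬y8 is true.
  10. (y9 ∨ ¬y8 ∨ ¬y12) — ¬y8 is true.
  11. (¬y5 ∨ y13) — ¬y5 is true.
  12. (y6 ∨ ¬y12 ∨ y9) — y9 is true.
  13. (y10 ∨ ¬y4) — ¬y4 is true.
  14. (¬y8 ∨ y12 ∨ y4) — ¬y8 is true.
  15. (y9 ∨ ¬y12) — y9 is true.
  16. (¬y6 ∨ y12) — ¬y6 is true.
  17. (y6 ∨ ¬y10 ∨ ¬y11) — ¬y11 is true.
  18. (y7 ∨ ¬y2 ∨ ¬y8) — ¬y8 is true.
  19. (y11 ∨ y1 ∨ ¬y4) — y1 is true.
  20. (¬y5 ∨ y11 ∨ y6) — ¬y5 is true.
  21. (¬y3 ∨ y9) — y9 is true.
  22. (y3 ∨ ¬y6 ∨ y11) — ¬y6 is true.

y1 = 1  y2 = 1  y3 = 0  y4 = 0  y5 = 0  y6 = 0  y7 = 0  y8 = 0  y9 = 1  y10 = 0  y11 = 0  y12 = 1  y13 = 0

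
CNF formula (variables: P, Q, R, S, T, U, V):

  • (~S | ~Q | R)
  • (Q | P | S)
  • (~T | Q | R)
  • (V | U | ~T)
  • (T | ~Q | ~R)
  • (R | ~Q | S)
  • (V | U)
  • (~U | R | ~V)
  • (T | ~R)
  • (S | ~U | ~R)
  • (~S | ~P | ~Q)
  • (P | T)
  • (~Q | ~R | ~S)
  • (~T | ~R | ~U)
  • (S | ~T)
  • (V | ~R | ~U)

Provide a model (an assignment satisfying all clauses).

P = False, Q = False, R = True, S = True, T = True, U = False, V = True

Set P = False and propagate.
  then T is forced to True.
  then S is forced to True.
Set Q = False and propagate.
  then R is forced to True.
  then U is forced to False.
  then V is forced to True.
Check each clause:
  1. (~S | R | ~Q) — R is true.
  2. (S | Q | P) — S is true.
  3. (Q | R | ~T) — R is true.
  4. (U | V | ~T) — V is true.
  5. (~R | T | ~Q) — T is true.
  6. (S | ~Q | R) — R is true.
  7. (U | V) — V is true.
  8. (~V | R | ~U) — ~U is true.
  9. (~R | T) — T is true.
  10. (~R | S | ~U) — ~U is true.
  11. (~P | ~Q | ~S) — ~P is true.
  12. (P | T) — T is true.
  13. (~Q | ~S | ~R) — ~Q is true.
  14. (~U | ~T | ~R) — ~U is true.
  15. (~T | S) — S is true.
  16. (~U | ~R | V) — ~U is true.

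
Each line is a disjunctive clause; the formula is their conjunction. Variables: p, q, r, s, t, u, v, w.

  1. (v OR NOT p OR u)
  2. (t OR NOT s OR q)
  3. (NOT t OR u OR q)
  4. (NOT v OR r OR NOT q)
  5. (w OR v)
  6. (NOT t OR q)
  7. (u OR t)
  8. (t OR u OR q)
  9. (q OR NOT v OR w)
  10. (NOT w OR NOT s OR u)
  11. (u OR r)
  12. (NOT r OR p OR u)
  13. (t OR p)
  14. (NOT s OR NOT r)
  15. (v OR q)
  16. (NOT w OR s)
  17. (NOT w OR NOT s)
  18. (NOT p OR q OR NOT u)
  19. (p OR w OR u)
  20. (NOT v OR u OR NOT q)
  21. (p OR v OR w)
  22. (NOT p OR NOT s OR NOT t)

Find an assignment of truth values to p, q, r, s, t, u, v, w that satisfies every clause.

Set p = True and propagate.
Set q = True and propagate.
For the remaining variables, r = True, s = False, t = False, u = True, v = True, w = False works.

p = T  q = T  r = T  s = F  t = F  u = T  v = T  w = F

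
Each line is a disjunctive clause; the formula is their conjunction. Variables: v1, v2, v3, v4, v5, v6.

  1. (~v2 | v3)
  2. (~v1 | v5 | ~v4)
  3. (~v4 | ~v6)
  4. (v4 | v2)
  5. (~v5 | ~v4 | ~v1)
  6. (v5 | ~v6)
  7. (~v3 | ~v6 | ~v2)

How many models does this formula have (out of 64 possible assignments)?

Split on v4, then v2.
  v4=T, v2=T: remaining (v1,v3,v5,v6) ∈ {(F,T,F,F); (F,T,T,F)} — 2.
  v4=T, v2=F: remaining (v1,v3,v5,v6) ∈ {(F,F,F,F); (F,F,T,F); (F,T,F,F); (F,T,T,F)} — 4.
  v4=F, v2=T: remaining (v1,v3,v5,v6) ∈ {(F,T,F,F); (F,T,T,F); (T,T,F,F); (T,T,T,F)} — 4.
  v4=F, v2=F: a clause becomes empty — 0.
Total: 2 + 4 + 4 + 0 = 10.

10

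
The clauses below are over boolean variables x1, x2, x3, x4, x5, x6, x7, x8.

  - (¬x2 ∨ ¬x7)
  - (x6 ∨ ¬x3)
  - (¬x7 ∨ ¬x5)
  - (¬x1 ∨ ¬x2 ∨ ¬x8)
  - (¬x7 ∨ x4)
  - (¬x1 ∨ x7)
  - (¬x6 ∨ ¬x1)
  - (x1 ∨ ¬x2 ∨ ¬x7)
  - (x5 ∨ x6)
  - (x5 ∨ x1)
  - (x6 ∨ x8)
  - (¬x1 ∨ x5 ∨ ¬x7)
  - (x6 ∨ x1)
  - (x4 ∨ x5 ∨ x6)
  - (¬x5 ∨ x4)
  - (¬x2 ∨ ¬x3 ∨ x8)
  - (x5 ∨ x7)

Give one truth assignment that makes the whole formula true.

x1=F, x2=T, x3=F, x4=T, x5=T, x6=T, x7=F, x8=F

x3 occurs only negated in the remaining clauses — set x3 = False.
Pure literal: x4 appears only positively; assign x4 = True.
Branch on x1: take x1 = False.
  then x5 is forced to True.
  then x7 is forced to False.
  then x6 is forced to True.
x2, x8 are now unconstrained; take x2 = True, x8 = False.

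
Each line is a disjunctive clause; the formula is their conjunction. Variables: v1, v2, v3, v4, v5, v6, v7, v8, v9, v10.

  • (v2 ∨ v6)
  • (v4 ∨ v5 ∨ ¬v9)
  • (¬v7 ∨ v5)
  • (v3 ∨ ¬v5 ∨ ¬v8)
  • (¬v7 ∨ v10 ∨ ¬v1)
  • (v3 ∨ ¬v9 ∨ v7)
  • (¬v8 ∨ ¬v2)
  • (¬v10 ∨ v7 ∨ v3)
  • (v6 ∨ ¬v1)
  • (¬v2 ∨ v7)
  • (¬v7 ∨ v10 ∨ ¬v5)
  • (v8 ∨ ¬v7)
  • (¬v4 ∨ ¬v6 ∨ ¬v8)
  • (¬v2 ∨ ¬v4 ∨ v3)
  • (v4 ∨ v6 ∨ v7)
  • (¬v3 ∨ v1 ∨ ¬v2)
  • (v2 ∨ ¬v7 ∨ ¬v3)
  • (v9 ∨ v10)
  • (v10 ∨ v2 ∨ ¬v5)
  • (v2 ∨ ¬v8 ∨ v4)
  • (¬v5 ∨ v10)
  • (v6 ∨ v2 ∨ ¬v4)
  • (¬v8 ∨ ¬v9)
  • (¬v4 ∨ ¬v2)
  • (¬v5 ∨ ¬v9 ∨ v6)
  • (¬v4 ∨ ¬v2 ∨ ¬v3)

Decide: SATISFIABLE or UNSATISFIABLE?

Try v1 = False.
Set v2 = False and propagate.
  then v6 is forced to True.
The remaining clauses are satisfied by v3 = True, v4 = True, v5 = False, v7 = False, v8 = False, v9 = False, v10 = True.
So v1 = F, v2 = F, v3 = T, v4 = T, v5 = F, v6 = T, v7 = F, v8 = F, v9 = F, v10 = T is a satisfying assignment.

SATISFIABLE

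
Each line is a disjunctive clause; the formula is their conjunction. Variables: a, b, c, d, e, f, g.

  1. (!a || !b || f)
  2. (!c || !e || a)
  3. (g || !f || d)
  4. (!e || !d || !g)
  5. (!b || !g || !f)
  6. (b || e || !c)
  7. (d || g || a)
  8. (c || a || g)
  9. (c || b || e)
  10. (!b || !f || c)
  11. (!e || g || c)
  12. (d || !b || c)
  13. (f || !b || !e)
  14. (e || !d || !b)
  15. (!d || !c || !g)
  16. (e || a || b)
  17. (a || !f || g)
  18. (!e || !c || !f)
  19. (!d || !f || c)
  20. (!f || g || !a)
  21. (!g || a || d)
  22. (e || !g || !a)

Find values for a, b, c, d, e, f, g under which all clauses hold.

a=T, b=F, c=F, d=F, e=T, f=T, g=T

Branch on a: take a = True.
Set b = False and propagate.
The remaining clauses are satisfied by c = False, d = False, e = True, f = True, g = True.
Every clause has at least one true literal under this assignment.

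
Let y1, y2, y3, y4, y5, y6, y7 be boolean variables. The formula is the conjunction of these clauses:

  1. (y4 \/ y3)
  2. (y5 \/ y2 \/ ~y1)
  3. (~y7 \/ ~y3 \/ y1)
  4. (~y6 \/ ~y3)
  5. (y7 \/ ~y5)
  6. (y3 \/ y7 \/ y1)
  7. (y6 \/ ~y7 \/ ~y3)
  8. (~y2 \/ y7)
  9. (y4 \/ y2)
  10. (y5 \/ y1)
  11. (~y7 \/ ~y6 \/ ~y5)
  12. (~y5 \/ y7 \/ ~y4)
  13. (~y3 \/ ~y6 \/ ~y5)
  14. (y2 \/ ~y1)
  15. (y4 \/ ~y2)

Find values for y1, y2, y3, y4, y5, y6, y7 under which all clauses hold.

y1=1  y2=1  y3=0  y4=1  y5=0  y6=1  y7=1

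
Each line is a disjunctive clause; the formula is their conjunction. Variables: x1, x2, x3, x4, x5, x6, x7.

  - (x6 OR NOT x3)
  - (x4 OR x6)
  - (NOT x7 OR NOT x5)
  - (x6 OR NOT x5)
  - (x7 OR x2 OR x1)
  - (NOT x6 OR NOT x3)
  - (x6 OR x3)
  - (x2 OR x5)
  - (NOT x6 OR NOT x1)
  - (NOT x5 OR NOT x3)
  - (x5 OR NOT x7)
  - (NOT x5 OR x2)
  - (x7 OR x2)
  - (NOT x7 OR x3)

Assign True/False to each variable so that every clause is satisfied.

x1=F, x2=T, x3=F, x4=F, x5=T, x6=T, x7=F

x2 occurs only positively in the remaining clauses — set x2 = True.
Set x1 = False and propagate.
Branch on x3: take x3 = False.
  then x6 is forced to True.
  then x7 is forced to False.
x4, x5 are now unconstrained; take x4 = False, x5 = True.
Every clause has at least one true literal under this assignment.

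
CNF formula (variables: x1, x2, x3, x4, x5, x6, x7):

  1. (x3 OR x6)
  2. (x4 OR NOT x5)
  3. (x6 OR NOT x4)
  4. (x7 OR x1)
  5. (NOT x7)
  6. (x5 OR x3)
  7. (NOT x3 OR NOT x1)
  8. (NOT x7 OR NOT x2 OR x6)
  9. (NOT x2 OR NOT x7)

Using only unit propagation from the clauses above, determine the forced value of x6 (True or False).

True

(NOT x7) is a unit clause: x7 = False.
(x7 OR x1): since x7 = False, the clause reduces to (x1). x1 = True.
(NOT x1 OR NOT x3): since x1 = True, the clause reduces to (NOT x3). x3 = False.
In (x3 OR x6), x3 is now false; x6 must hold, so x6 = True.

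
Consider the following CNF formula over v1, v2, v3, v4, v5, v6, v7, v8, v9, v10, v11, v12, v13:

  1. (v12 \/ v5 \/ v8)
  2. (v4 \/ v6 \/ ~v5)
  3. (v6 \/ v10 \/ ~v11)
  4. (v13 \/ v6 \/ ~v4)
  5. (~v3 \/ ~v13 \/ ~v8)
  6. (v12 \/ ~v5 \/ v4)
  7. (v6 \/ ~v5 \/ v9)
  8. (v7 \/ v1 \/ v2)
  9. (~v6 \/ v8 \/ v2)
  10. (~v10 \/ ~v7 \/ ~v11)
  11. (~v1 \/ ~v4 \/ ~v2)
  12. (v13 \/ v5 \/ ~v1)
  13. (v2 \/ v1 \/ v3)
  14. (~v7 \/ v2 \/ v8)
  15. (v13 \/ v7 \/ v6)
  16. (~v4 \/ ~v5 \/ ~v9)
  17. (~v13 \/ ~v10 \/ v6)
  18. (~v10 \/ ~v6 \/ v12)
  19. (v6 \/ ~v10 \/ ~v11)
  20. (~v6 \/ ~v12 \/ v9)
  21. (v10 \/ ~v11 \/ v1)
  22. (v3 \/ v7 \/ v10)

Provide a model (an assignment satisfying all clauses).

v1=F, v2=T, v3=T, v4=T, v5=F, v6=T, v7=F, v8=T, v9=T, v10=T, v11=T, v12=T, v13=F

Check each clause:
  1. (v8 \/ v5 \/ v12) — v8 is true.
  2. (~v5 \/ v6 \/ v4) — ~v5 is true.
  3. (v10 \/ ~v11 \/ v6) — v10 is true.
  4. (~v4 \/ v13 \/ v6) — v6 is true.
  5. (~v13 \/ ~v8 \/ ~v3) — ~v13 is true.
  6. (v12 \/ ~v5 \/ v4) — ~v5 is true.
  7. (v9 \/ ~v5 \/ v6) — v9 is true.
  8. (v2 \/ v1 \/ v7) — v2 is true.
  9. (v8 \/ ~v6 \/ v2) — v8 is true.
  10. (~v11 \/ ~v10 \/ ~v7) — ~v7 is true.
  11. (~v2 \/ ~v4 \/ ~v1) — ~v1 is true.
  12. (v5 \/ ~v1 \/ v13) — ~v1 is true.
  13. (v1 \/ v3 \/ v2) — v2 is true.
  14. (v8 \/ ~v7 \/ v2) — v8 is true.
  15. (v13 \/ v6 \/ v7) — v6 is true.
  16. (~v5 \/ ~v4 \/ ~v9) — ~v5 is true.
  17. (~v13 \/ ~v10 \/ v6) — ~v13 is true.
  18. (v12 \/ ~v6 \/ ~v10) — v12 is true.
  19. (~v11 \/ ~v10 \/ v6) — v6 is true.
  20. (~v12 \/ v9 \/ ~v6) — v9 is true.
  21. (v1 \/ ~v11 \/ v10) — v10 is true.
  22. (v7 \/ v10 \/ v3) — v10 is true.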